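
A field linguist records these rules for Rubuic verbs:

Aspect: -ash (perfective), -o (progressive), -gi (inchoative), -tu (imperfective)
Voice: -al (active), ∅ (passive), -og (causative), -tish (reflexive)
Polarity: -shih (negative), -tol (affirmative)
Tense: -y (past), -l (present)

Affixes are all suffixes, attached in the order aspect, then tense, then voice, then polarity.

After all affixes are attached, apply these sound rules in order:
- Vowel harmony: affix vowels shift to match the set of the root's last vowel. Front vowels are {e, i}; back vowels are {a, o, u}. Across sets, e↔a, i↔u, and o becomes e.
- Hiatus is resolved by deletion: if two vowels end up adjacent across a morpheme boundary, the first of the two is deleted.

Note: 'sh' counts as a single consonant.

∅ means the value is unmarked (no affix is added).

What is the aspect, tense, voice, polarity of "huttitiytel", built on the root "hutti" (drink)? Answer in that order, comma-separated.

Segment: hutti-tu-y-tol.
aspect: -tu → imperfective.
tense: -y → past.
voice: ∅ → passive.
polarity: -tol → affirmative.

imperfective, past, passive, affirmative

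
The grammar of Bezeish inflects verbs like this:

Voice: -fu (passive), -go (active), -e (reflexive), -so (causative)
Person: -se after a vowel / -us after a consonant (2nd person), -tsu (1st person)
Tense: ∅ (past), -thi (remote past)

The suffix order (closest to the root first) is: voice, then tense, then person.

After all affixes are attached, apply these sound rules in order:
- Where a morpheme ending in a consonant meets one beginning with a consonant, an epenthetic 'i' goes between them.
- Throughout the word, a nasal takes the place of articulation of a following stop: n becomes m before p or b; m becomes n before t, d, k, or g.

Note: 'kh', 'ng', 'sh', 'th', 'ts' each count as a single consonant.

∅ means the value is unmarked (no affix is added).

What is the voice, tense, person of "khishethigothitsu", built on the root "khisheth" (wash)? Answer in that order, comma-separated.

Segment: khisheth-go-thi-tsu.
voice: -go → active.
tense: -thi → remote past.
person: -tsu → 1st person.

active, remote past, 1st person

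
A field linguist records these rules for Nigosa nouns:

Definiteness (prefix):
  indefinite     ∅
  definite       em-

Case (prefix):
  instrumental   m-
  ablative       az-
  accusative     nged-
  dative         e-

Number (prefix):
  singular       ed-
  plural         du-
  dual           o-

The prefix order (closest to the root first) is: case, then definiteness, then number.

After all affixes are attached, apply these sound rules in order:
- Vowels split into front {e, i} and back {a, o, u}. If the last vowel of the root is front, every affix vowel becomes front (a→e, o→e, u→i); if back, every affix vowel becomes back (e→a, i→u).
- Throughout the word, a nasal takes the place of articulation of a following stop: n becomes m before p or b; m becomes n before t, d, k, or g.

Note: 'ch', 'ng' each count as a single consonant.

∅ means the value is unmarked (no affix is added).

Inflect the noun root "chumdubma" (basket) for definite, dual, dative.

oamachundubma

Attach case dative e- → echumdubma.
Attach definiteness definite em- → emechumdubma.
Attach number dual o- → oemechumdubma.
Apply vowel harmony: oemechumdubma → oamachumdubma.
Apply nasal assimilation: oamachumdubma → oamachundubma.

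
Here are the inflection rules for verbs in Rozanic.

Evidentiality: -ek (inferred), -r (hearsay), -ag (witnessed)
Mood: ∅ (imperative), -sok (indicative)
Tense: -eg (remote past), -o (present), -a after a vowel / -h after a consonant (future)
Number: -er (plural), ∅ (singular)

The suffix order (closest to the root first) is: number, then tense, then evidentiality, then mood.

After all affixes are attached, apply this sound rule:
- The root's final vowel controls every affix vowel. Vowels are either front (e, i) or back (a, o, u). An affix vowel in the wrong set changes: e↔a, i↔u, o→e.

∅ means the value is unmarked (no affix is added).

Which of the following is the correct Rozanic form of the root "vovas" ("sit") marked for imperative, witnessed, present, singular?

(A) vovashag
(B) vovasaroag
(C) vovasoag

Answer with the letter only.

number = singular: zero marking, form stays vovas.
Attach tense present -o → vovaso.
Attach evidentiality witnessed -ag → vovasoag.
mood = imperative: zero marking, form stays vovasoag.
Vowel harmony: no change.
So the correct form is vovasoag, option (C).
(B) vovasaroag is wrong: it uses plural instead of singular for number.
(A) vovashag is wrong: it uses future instead of present for tense.

C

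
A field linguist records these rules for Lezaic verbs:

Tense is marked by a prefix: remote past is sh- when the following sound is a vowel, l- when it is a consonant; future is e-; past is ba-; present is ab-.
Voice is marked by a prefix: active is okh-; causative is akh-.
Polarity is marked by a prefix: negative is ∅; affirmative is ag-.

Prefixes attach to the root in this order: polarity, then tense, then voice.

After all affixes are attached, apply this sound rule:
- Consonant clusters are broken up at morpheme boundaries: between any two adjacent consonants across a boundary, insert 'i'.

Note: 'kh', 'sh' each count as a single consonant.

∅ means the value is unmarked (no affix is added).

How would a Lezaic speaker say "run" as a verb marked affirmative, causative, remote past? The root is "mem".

akhishagimem

Attach polarity affirmative ag- → agmem.
Attach tense remote past sh- (before vowel 'a') → shagmem.
Attach voice causative akh- → akhshagmem.
Apply epenthesis: akhshagmem → akhishagimem.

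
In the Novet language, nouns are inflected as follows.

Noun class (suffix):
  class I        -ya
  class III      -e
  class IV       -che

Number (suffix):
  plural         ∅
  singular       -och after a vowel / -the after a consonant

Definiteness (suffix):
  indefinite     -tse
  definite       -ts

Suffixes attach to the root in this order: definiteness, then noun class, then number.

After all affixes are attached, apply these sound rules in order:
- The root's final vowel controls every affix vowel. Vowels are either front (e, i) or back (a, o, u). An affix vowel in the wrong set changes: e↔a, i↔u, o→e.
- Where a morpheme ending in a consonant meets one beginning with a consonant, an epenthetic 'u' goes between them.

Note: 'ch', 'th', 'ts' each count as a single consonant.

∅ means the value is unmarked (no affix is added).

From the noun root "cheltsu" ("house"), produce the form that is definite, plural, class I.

Attach definiteness definite -ts → cheltsuts.
Attach noun class class I -ya → cheltsutsya.
number = plural: zero marking, form stays cheltsutsya.
Vowel harmony: no change.
Apply epenthesis: cheltsutsya → cheltsutsuya.

cheltsutsuya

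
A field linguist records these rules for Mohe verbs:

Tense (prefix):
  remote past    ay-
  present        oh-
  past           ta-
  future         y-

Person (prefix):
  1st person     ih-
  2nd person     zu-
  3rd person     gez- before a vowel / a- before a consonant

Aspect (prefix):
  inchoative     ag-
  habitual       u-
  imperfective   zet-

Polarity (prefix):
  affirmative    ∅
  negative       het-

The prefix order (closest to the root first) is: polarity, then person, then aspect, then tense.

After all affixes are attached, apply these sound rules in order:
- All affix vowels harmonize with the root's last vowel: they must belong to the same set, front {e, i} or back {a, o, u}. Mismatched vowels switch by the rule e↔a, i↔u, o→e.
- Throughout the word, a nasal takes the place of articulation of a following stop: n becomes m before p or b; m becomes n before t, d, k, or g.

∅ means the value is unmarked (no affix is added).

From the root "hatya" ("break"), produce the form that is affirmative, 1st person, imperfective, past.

polarity = affirmative: zero marking, form stays hatya.
Attach person 1st person ih- → ihhatya.
Attach aspect imperfective zet- → zetihhatya.
Attach tense past ta- → tazetihhatya.
Apply vowel harmony: tazetihhatya → tazatuhhatya.
Nasal assimilation: no change.

tazatuhhatya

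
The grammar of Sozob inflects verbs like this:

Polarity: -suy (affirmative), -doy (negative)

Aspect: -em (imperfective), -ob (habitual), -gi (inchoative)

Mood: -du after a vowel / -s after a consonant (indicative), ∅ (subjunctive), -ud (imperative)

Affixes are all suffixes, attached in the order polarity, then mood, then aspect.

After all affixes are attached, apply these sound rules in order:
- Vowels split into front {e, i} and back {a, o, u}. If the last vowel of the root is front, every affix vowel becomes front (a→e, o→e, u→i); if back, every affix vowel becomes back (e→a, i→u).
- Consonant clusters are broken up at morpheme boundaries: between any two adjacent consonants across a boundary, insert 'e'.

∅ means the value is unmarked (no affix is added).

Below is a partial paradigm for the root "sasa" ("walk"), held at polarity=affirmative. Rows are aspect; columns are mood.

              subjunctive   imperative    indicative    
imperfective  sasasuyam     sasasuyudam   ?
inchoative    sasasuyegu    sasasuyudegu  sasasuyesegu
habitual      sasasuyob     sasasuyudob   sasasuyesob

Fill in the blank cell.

sasasuyesam

Attach polarity affirmative -suy → sasasuy.
Attach mood indicative -s (after consonant 'y') → sasasuys.
Attach aspect imperfective -em → sasasuysem.
Apply vowel harmony: sasasuysem → sasasuysam.
Apply epenthesis: sasasuysam → sasasuyesam.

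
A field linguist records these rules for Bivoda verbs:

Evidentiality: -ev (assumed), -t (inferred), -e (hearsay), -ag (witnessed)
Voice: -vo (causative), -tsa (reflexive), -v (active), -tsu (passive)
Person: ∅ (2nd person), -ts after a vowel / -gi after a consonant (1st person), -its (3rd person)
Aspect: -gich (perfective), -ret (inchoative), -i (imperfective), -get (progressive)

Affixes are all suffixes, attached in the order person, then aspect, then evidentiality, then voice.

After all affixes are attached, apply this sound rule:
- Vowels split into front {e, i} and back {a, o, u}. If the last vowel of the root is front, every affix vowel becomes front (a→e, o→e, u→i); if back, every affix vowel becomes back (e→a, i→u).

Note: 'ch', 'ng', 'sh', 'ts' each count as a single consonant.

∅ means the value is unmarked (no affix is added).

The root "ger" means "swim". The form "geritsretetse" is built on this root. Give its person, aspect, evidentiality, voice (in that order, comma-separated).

Segment: ger-its-ret-e-tsa.
person: -its → 3rd person.
aspect: -ret → inchoative.
evidentiality: -e → hearsay.
voice: -tsa → reflexive.

3rd person, inchoative, hearsay, reflexive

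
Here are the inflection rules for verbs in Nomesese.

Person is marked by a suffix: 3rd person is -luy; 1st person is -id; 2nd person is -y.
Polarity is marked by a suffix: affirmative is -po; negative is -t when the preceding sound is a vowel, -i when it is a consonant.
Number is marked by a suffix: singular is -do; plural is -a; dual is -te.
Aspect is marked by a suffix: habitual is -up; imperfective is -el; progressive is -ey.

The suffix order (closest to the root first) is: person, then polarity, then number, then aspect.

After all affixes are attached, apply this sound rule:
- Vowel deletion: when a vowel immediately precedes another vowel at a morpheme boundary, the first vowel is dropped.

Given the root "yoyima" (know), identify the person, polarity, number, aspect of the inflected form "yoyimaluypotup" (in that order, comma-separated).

Segment: yoyima-luy-po-te-up.
person: -luy → 3rd person.
polarity: -po → affirmative.
number: -te → dual.
aspect: -up → habitual.

3rd person, affirmative, dual, habitual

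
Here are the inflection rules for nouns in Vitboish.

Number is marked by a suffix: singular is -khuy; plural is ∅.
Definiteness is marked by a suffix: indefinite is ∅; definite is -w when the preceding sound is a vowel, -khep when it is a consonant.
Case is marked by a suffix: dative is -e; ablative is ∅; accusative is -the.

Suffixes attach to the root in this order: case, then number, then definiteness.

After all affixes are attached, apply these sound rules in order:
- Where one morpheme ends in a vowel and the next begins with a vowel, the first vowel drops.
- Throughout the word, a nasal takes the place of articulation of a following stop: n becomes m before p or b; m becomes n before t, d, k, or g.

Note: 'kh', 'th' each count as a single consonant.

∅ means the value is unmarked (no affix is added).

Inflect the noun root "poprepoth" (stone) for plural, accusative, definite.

Attach case accusative -the → poprepoththe.
number = plural: zero marking, form stays poprepoththe.
Attach definiteness definite -w (after vowel 'e') → poprepoththew.
Vowel deletion: no change.
Nasal assimilation: no change.

poprepoththew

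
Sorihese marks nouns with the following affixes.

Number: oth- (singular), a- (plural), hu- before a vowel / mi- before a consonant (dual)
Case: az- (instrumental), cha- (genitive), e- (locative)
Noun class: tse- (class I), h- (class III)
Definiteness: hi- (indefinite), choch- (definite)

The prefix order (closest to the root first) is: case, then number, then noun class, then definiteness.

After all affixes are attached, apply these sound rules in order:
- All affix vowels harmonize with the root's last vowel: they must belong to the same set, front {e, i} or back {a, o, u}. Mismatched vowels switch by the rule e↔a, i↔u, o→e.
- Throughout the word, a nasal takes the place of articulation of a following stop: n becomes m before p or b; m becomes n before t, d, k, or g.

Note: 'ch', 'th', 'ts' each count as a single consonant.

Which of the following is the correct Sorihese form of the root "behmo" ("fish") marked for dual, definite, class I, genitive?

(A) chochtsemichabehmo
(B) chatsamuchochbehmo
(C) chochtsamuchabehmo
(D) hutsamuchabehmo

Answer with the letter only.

Attach case genitive cha- → chabehmo.
Attach number dual mi- (before consonant 'ch') → michabehmo.
Attach noun class class I tse- → tsemichabehmo.
Attach definiteness definite choch- → chochtsemichabehmo.
Apply vowel harmony: chochtsemichabehmo → chochtsamuchabehmo.
Nasal assimilation: no change.
So the correct form is chochtsamuchabehmo, option (C).
(A) chochtsemichabehmo is wrong: it fails to apply the sound rule(s).
(D) hutsamuchabehmo is wrong: it uses indefinite instead of definite for definiteness.
(B) chatsamuchochbehmo is wrong: it has the affixes in the wrong order.

C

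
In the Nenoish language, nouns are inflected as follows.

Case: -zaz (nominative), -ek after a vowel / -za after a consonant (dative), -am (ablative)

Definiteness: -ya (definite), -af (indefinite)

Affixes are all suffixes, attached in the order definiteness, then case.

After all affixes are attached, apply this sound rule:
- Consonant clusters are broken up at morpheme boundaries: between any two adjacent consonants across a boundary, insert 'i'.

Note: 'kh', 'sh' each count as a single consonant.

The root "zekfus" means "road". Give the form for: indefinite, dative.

Attach definiteness indefinite -af → zekfusaf.
Attach case dative -za (after consonant 'f') → zekfusafza.
Apply epenthesis: zekfusafza → zekfusafiza.

zekfusafiza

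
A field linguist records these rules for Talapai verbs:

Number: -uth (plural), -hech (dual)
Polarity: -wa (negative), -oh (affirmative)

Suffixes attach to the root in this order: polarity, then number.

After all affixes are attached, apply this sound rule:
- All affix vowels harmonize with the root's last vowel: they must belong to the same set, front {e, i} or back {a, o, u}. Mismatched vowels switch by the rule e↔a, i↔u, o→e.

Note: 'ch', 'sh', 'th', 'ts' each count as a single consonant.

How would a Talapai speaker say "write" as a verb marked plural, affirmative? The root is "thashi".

Attach polarity affirmative -oh → thashioh.
Attach number plural -uth → thashiohuth.
Apply vowel harmony: thashiohuth → thashiehith.

thashiehith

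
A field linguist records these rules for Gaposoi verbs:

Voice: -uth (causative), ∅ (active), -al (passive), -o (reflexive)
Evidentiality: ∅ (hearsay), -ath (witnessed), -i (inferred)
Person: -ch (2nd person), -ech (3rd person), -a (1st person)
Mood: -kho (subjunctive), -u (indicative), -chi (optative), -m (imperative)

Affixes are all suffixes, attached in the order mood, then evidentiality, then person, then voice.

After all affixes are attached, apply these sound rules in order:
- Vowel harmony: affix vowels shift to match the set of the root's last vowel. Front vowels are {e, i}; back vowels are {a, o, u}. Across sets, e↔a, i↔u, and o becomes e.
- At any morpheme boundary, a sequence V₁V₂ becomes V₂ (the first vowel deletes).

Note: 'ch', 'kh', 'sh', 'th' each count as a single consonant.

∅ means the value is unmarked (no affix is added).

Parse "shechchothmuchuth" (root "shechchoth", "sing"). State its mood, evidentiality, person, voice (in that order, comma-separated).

Segment: shechchoth-m-i-ch-uth.
mood: -m → imperative.
evidentiality: -i → inferred.
person: -ch → 2nd person.
voice: -uth → causative.

imperative, inferred, 2nd person, causative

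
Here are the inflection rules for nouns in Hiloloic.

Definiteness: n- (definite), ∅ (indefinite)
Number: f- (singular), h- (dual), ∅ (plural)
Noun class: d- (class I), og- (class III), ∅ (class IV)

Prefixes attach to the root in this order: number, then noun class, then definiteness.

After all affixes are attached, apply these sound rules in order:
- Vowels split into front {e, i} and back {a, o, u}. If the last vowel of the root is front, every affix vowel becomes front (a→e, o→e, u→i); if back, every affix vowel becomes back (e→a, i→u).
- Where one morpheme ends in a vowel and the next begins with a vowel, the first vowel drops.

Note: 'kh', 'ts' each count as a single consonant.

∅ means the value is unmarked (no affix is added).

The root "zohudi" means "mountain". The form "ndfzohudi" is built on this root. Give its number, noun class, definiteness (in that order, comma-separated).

Segment: n-d-f-zohudi.
number: f- → singular.
noun class: d- → class I.
definiteness: n- → definite.

singular, class I, definite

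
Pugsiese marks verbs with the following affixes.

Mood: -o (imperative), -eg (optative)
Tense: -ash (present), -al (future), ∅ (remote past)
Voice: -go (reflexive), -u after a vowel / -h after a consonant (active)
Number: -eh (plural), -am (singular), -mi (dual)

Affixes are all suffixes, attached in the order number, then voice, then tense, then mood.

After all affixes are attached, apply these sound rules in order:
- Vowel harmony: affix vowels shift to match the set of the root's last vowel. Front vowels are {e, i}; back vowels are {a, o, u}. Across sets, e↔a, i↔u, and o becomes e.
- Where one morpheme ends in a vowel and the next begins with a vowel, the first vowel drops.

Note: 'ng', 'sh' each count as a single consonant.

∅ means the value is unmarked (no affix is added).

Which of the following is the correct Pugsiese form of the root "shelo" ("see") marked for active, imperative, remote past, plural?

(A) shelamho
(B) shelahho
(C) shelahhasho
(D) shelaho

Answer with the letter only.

B

Attach number plural -eh → sheloeh.
Attach voice active -h (after consonant 'h') → sheloehh.
tense = remote past: zero marking, form stays sheloehh.
Attach mood imperative -o → sheloehho.
Apply vowel harmony: sheloehho → sheloahho.
Apply vowel deletion: sheloahho → shelahho.
So the correct form is shelahho, option (B).
(D) shelaho is wrong: it has the affixes in the wrong order.
(A) shelamho is wrong: it uses singular instead of plural for number.
(C) shelahhasho is wrong: it uses present instead of remote past for tense.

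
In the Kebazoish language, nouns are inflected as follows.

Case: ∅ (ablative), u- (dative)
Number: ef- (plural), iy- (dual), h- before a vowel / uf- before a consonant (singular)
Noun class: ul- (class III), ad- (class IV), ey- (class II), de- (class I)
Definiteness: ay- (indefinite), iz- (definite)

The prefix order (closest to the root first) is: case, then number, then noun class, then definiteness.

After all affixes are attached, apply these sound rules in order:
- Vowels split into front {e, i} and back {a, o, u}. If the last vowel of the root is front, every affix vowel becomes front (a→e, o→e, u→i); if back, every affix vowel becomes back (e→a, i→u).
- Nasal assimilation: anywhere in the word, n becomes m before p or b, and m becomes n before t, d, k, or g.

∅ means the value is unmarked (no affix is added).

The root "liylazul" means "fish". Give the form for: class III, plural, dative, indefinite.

Attach case dative u- → uliylazul.
Attach number plural ef- → efuliylazul.
Attach noun class class III ul- → ulefuliylazul.
Attach definiteness indefinite ay- → ayulefuliylazul.
Apply vowel harmony: ayulefuliylazul → ayulafuliylazul.
Nasal assimilation: no change.

ayulafuliylazul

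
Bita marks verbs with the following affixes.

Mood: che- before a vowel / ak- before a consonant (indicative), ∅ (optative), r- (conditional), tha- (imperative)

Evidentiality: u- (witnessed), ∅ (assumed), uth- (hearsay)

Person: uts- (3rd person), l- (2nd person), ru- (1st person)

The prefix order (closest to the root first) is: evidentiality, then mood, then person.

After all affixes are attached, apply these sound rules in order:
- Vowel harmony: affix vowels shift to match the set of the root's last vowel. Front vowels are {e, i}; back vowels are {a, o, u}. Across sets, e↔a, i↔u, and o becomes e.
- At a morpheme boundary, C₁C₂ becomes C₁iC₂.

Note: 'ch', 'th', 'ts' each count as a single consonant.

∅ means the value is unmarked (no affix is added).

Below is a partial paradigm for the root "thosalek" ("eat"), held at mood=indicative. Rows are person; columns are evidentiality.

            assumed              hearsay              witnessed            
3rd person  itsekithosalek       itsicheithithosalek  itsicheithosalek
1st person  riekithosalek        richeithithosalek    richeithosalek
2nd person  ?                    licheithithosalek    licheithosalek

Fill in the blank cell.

evidentiality = assumed: zero marking, form stays thosalek.
Attach mood indicative ak- (before consonant 'th') → akthosalek.
Attach person 2nd person l- → lakthosalek.
Apply vowel harmony: lakthosalek → lekthosalek.
Apply epenthesis: lekthosalek → lekithosalek.

lekithosalek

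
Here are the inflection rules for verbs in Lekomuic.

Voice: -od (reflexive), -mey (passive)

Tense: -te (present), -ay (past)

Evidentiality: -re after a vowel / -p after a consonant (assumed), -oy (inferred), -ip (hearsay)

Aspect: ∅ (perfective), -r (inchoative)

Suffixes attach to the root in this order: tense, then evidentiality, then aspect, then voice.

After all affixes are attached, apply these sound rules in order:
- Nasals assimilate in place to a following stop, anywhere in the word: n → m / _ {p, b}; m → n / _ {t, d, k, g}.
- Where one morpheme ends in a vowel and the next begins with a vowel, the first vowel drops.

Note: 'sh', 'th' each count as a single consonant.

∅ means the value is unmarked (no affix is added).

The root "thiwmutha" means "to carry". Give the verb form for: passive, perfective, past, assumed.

Attach tense past -ay → thiwmuthaay.
Attach evidentiality assumed -p (after consonant 'y') → thiwmuthaayp.
aspect = perfective: zero marking, form stays thiwmuthaayp.
Attach voice passive -mey → thiwmuthaaypmey.
Nasal assimilation: no change.
Apply vowel deletion: thiwmuthaaypmey → thiwmuthaypmey.

thiwmuthaypmey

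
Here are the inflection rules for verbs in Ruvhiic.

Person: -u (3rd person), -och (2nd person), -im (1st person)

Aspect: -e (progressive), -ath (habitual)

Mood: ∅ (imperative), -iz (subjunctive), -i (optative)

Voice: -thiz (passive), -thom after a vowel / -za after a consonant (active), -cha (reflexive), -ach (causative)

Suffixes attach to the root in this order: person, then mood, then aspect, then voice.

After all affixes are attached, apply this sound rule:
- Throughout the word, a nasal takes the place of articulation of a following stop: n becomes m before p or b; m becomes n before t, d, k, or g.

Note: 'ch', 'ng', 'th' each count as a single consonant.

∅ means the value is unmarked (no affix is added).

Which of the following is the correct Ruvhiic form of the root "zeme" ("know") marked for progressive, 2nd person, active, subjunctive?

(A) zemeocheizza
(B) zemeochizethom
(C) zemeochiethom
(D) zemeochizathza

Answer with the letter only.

Attach person 2nd person -och → zemeoch.
Attach mood subjunctive -iz → zemeochiz.
Attach aspect progressive -e → zemeochize.
Attach voice active -thom (after vowel 'e') → zemeochizethom.
Nasal assimilation: no change.
So the correct form is zemeochizethom, option (B).
(C) zemeochiethom is wrong: it uses optative instead of subjunctive for mood.
(A) zemeocheizza is wrong: it has the affixes in the wrong order.
(D) zemeochizathza is wrong: it uses habitual instead of progressive for aspect.

B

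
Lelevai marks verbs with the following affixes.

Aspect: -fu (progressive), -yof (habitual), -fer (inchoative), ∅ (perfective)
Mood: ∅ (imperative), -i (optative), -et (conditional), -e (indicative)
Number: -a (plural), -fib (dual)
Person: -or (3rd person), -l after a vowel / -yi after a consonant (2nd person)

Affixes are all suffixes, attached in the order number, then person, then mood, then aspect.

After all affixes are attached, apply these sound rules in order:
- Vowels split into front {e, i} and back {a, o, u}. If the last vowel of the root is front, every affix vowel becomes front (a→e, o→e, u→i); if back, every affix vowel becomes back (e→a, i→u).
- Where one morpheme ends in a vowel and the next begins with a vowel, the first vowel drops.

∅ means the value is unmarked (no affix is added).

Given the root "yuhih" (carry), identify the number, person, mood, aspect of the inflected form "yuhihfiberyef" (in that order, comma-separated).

Segment: yuhih-fib-or-yof.
number: -fib → dual.
person: -or → 3rd person.
mood: ∅ → imperative.
aspect: -yof → habitual.

dual, 3rd person, imperative, habitual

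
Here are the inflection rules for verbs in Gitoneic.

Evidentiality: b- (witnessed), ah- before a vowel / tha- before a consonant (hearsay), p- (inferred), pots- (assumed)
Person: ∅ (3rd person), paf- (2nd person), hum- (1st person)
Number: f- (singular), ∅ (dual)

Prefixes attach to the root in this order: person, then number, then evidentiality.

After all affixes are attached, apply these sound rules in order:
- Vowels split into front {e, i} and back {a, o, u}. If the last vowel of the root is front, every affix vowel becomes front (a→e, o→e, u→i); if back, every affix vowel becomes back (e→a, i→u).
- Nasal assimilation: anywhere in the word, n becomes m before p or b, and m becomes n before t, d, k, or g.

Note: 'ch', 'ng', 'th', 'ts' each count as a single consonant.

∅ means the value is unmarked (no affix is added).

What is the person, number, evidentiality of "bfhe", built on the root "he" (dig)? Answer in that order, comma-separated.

Segment: b-f-he.
person: ∅ → 3rd person.
number: f- → singular.
evidentiality: b- → witnessed.

3rd person, singular, witnessed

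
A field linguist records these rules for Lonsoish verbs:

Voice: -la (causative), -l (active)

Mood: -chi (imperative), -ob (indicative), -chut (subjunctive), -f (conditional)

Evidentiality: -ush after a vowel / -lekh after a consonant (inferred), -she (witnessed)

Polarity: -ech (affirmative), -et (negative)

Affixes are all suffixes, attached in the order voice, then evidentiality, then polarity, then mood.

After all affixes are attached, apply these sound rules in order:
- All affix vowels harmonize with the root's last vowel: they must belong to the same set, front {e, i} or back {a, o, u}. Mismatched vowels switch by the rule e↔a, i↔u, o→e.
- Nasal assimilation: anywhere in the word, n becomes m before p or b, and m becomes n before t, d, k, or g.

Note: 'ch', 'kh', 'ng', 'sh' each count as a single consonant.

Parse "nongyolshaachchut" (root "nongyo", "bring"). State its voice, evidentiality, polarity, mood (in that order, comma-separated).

active, witnessed, affirmative, subjunctive

Segment: nongyo-l-she-ech-chut.
voice: -l → active.
evidentiality: -she → witnessed.
polarity: -ech → affirmative.
mood: -chut → subjunctive.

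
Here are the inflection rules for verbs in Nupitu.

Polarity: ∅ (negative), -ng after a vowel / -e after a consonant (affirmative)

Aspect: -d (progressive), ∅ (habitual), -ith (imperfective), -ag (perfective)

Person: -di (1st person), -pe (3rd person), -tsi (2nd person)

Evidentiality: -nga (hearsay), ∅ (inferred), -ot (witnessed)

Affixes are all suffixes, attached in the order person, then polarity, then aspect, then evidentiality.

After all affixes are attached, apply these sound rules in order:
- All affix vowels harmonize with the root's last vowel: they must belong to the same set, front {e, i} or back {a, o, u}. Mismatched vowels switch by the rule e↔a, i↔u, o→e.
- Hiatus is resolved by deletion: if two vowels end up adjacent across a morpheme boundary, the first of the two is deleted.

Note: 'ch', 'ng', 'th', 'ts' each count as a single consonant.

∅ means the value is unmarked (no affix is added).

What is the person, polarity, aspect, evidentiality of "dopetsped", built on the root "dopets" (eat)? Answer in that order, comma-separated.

3rd person, negative, progressive, inferred

Segment: dopets-pe-d.
person: -pe → 3rd person.
polarity: ∅ → negative.
aspect: -d → progressive.
evidentiality: ∅ → inferred.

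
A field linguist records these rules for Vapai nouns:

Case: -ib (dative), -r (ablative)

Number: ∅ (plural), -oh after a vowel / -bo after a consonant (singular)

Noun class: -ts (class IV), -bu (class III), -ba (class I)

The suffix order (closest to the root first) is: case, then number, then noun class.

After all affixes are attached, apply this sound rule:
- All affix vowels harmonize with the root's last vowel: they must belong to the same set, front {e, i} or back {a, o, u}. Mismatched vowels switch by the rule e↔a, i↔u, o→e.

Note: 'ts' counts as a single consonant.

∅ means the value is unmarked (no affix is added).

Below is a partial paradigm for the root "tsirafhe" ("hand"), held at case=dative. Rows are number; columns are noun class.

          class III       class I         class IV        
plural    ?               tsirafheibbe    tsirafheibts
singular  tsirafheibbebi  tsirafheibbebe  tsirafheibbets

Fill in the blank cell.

tsirafheibbi

Attach case dative -ib → tsirafheib.
number = plural: zero marking, form stays tsirafheib.
Attach noun class class III -bu → tsirafheibbu.
Apply vowel harmony: tsirafheibbu → tsirafheibbi.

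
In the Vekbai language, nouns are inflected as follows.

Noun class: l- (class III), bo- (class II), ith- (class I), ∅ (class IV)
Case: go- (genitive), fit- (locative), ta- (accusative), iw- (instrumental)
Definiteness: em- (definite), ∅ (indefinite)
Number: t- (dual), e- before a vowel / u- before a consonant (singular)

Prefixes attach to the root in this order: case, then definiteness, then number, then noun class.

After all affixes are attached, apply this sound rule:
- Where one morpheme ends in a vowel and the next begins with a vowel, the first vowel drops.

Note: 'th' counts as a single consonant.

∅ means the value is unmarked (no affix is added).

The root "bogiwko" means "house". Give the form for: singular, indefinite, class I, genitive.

ithugobogiwko

Attach case genitive go- → gobogiwko.
definiteness = indefinite: zero marking, form stays gobogiwko.
Attach number singular u- (before consonant 'g') → ugobogiwko.
Attach noun class class I ith- → ithugobogiwko.
Vowel deletion: no change.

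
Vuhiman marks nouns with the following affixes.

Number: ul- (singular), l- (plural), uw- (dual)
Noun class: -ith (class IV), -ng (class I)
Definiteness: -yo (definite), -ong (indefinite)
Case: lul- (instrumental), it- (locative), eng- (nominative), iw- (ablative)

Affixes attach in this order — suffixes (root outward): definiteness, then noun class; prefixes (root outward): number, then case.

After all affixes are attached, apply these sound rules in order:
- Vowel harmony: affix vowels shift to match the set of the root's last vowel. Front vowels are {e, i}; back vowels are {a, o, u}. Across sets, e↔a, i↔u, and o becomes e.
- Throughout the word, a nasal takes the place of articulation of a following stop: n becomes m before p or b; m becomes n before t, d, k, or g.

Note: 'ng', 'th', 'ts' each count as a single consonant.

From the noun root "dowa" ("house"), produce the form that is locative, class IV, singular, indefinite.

utuldowaonguth

Attach definiteness indefinite -ong → dowaong.
Attach number singular ul- → uldowaong.
Attach noun class class IV -ith → uldowaongith.
Attach case locative it- → ituldowaongith.
Apply vowel harmony: ituldowaongith → utuldowaonguth.
Nasal assimilation: no change.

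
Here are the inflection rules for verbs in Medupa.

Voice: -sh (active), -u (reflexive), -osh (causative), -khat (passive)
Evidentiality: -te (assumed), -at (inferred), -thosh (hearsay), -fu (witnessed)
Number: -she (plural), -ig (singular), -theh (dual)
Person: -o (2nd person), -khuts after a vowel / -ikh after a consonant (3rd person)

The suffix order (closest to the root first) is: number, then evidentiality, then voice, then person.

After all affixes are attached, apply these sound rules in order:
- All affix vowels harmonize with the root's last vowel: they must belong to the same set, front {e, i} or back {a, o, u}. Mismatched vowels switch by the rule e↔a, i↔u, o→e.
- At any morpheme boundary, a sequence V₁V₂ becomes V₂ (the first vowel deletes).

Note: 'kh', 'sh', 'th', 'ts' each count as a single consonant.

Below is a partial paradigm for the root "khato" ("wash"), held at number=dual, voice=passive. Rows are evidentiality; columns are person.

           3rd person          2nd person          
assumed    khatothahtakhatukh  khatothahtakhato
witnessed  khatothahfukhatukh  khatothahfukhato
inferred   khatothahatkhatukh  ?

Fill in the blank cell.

khatothahatkhato

Attach number dual -theh → khatotheh.
Attach evidentiality inferred -at → khatothehat.
Attach voice passive -khat → khatothehatkhat.
Attach person 2nd person -o → khatothehatkhato.
Apply vowel harmony: khatothehatkhato → khatothahatkhato.
Vowel deletion: no change.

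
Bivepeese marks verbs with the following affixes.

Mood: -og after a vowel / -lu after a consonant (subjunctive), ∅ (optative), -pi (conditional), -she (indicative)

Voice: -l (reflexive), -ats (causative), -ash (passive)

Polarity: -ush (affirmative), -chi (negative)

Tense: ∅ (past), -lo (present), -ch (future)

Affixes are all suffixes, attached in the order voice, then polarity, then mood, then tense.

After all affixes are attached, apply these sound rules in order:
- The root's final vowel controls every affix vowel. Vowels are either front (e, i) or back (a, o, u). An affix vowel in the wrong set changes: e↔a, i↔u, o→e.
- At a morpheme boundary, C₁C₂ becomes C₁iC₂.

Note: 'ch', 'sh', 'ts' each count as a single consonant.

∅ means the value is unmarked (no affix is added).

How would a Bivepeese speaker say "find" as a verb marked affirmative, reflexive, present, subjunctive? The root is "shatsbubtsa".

shatsbubtsalushilulo

Attach voice reflexive -l → shatsbubtsal.
Attach polarity affirmative -ush → shatsbubtsalush.
Attach mood subjunctive -lu (after consonant 'sh') → shatsbubtsalushlu.
Attach tense present -lo → shatsbubtsalushlulo.
Vowel harmony: no change.
Apply epenthesis: shatsbubtsalushlulo → shatsbubtsalushilulo.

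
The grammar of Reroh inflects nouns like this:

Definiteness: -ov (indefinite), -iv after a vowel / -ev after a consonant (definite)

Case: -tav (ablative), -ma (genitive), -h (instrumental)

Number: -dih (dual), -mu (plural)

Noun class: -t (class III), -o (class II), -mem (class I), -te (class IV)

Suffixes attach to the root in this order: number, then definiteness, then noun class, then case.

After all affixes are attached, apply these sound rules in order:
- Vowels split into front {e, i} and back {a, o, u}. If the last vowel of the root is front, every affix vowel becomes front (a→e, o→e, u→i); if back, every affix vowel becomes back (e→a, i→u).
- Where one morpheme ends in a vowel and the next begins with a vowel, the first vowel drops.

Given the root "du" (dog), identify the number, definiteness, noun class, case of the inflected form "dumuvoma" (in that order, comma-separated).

plural, definite, class II, genitive

Segment: du-mu-iv-o-ma.
number: -mu → plural.
definiteness: -iv/ev → definite.
noun class: -o → class II.
case: -ma → genitive.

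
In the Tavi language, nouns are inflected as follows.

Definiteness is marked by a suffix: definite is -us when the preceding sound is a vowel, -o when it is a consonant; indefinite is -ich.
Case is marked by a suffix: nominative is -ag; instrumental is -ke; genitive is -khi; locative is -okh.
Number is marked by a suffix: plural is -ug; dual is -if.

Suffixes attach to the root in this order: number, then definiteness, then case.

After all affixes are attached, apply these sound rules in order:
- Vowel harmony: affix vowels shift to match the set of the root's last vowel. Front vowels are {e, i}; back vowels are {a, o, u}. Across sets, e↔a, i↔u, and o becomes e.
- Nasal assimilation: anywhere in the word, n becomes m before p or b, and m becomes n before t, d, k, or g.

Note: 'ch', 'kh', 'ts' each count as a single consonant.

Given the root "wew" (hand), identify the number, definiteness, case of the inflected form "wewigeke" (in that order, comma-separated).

plural, definite, instrumental

Segment: wew-ug-o-ke.
number: -ug → plural.
definiteness: -us/o → definite.
case: -ke → instrumental.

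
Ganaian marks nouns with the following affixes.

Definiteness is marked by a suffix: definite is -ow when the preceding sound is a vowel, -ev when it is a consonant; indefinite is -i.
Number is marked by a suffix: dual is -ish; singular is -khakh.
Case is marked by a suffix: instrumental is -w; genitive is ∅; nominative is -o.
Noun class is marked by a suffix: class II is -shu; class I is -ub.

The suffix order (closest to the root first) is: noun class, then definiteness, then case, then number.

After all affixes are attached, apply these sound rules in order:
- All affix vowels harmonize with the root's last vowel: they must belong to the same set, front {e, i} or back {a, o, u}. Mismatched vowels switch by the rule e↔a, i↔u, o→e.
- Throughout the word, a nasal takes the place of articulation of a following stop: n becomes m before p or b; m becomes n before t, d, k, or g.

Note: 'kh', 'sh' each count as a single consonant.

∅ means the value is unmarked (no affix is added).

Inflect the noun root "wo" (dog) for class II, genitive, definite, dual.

woshuowush

Attach noun class class II -shu → woshu.
Attach definiteness definite -ow (after vowel 'u') → woshuow.
case = genitive: zero marking, form stays woshuow.
Attach number dual -ish → woshuowish.
Apply vowel harmony: woshuowish → woshuowush.
Nasal assimilation: no change.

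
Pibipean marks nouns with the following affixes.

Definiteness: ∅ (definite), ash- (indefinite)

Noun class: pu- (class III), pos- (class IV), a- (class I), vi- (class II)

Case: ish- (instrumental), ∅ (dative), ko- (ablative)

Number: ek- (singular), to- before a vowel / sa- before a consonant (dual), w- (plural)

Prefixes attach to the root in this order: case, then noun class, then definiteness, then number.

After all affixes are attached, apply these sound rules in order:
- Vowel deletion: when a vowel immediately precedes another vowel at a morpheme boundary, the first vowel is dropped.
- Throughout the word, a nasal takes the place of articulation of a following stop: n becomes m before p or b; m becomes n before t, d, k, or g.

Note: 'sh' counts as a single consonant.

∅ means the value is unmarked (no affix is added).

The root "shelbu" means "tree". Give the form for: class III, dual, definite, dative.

sapushelbu

case = dative: zero marking, form stays shelbu.
Attach noun class class III pu- → pushelbu.
definiteness = definite: zero marking, form stays pushelbu.
Attach number dual sa- (before consonant 'p') → sapushelbu.
Vowel deletion: no change.
Nasal assimilation: no change.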